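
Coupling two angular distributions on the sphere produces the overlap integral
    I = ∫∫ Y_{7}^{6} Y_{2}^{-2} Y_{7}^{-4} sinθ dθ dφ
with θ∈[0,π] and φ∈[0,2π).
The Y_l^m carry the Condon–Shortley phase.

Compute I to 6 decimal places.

-0.106948

Checks pass: Σm=0; 16 even; l₃=7∈[5,9].
(2·7+1)(2·2+1)(2·7+1) = 1125
Δ: 2! 12! 2! / 17! → 1/185640
sum: t=0:+1/2419200 t=1:−1/518400 t=2:+1/2419200 = -1/907200
3j²(7 2 7; 0 0 0) = Δ·Π!·Σ² = 56/3315  (sign +1)
sum: t=0:+1/159667200 = 1/159667200
3j²(7 2 7; 6 -2 -4) = Δ·Π!·Σ² = 9/1190  (sign -1)
combine: 4πI² = 1125·56/3315·9/1190 = 540/3757
take √, sign -1: I = -0.10694768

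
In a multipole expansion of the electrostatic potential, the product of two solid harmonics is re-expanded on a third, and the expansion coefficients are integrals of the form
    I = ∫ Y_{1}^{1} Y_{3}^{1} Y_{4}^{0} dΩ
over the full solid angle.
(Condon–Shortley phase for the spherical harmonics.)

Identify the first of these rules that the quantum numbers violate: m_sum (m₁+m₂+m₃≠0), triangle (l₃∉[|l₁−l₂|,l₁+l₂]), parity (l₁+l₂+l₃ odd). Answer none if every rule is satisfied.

m_sum

m₁+m₂+m₃ = 1 + 1 + 0 = 2  ✗
triangle: |1−3|=2 ≤ l₃=4 ≤ 1+3=4
parity: l₁+l₂+l₃ = 8 is even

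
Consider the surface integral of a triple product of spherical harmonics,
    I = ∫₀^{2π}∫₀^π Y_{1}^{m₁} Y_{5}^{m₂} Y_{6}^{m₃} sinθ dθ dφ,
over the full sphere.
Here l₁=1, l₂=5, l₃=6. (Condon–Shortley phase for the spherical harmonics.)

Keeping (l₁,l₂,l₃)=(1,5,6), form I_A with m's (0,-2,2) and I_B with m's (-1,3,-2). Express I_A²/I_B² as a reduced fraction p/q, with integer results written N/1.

16/3

Shared (l₁,l₂,l₃)=(1,5,6): N and (l;000)² cancel in I_A²/I_B².
A: Δ = 0!·2!·10!/13! = 1/858; Racah Σ t=0..0: t=0:+1/30240 = 1/30240; ⇒ 3j(1 5 6; 0 -2 2)² = 16/429, sgn +1
B: Δ = 0!·2!·10!/13! = 1/858; Racah Σ t=0..0: t=0:+1/161280 = 1/161280; ⇒ 3j(1 5 6; -1 3 -2)² = 1/143, sgn +1
I_A²/I_B² = (16/429)/(1/143) = 16/3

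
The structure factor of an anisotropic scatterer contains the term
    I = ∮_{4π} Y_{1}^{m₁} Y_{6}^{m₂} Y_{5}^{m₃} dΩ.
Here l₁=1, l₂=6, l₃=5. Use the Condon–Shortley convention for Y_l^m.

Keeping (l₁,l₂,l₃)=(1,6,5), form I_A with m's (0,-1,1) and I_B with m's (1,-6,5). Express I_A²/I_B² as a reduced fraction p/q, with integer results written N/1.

35/66

Shared (l₁,l₂,l₃)=(1,6,5): N and (l;000)² cancel in I_A²/I_B².
A: Δ = 2!·0!·10!/13! = 1/858; Racah Σ t=1..1: t=1:−1/17280 = -1/17280; ⇒ 3j(1 6 5; 0 -1 1)² = 35/858, sgn -1
B: Δ = 2!·0!·10!/13! = 1/858; Racah Σ t=0..0: t=0:+1/7257600 = 1/7257600; ⇒ 3j(1 6 5; 1 -6 5)² = 1/13, sgn +1
I_A²/I_B² = (35/858)/(1/13) = 35/66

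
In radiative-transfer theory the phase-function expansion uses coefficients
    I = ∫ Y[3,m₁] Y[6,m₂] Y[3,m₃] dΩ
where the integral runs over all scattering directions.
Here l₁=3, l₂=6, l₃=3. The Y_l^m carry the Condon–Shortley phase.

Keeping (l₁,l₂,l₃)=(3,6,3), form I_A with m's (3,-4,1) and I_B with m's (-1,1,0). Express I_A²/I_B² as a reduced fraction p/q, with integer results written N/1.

Same 3,6,3: normalisation and zero-m 3j drop out of the ratio.
A: Δ: 6! 0! 6! / 13! → 1/12012; sum: t=0:+1/34560 = 1/34560; 3j²(3 6 3; 3 -4 1) = Δ·Π!·Σ² = 5/286  (sign +1)
B: Δ: 6! 0! 6! / 13! → 1/12012; sum: t=4:+1/1728 = 1/1728; 3j²(3 6 3; -1 1 0) = Δ·Π!·Σ² = 25/858  (sign -1)
I_A²/I_B² = (5/286)/(25/858) = 3/5

3/5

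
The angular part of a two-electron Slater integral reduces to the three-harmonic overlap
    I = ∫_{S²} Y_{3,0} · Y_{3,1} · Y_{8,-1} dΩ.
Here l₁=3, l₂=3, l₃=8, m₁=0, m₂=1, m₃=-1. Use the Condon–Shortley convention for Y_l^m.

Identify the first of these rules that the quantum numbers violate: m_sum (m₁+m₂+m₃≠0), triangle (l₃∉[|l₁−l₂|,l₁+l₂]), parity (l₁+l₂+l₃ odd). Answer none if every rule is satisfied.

m₁+m₂+m₃ = 0 + 1 − 1 = 0  ✓
triangle: |3−3|=0 ≤ l₃=8 ≤ 3+3=6  ✗
parity: l₁+l₂+l₃ = 14 is even

triangle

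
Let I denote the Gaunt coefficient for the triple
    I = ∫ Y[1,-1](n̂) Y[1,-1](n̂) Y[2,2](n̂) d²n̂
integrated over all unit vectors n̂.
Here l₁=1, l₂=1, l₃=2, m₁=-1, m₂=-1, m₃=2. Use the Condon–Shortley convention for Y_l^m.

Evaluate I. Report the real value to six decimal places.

0.309019

Checks pass: Σm=0; 4 even; l₃=2∈[0,2].
(2·1+1)(2·1+1)(2·2+1) = 45
Δ: 0! 2! 2! / 5! → 1/30
sum: t=0:+1/1 = 1/1
3j²(1 1 2; 0 0 0) = Δ·Π!·Σ² = 2/15  (sign +1)
sum: t=0:+1/4 = 1/4
3j²(1 1 2; -1 -1 2) = Δ·Π!·Σ² = 1/5  (sign +1)
combine: 4πI² = 45·2/15·1/5 = 6/5
take √, sign +1: I = 0.30901936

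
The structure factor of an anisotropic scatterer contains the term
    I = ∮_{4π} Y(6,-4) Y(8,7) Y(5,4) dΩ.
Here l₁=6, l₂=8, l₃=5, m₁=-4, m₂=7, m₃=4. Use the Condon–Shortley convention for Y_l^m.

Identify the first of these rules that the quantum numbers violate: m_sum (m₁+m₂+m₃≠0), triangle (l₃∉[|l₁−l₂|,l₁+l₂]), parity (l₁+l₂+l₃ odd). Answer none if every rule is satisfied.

m_sum

Σmᵢ = 7  ✗
l₃∈[|l₁−l₂|,l₁+l₂]=[2,14], have l₃=5
Σlᵢ = 19 ⇒ odd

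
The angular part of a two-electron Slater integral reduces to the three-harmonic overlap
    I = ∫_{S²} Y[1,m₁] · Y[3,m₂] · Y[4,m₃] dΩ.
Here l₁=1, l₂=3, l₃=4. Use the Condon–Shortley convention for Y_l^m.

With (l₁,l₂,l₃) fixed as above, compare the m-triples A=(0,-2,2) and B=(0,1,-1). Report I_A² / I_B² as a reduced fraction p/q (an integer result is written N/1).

4/5

Shared (l₁,l₂,l₃)=(1,3,4): N and (l;000)² cancel in I_A²/I_B².
A: Δ = 0!·2!·6!/9! = 1/252; Racah Σ t=0..0: t=0:+1/120 = 1/120; ⇒ 3j(1 3 4; 0 -2 2)² = 1/21, sgn +1
B: Δ = 0!·2!·6!/9! = 1/252; Racah Σ t=0..0: t=0:+1/48 = 1/48; ⇒ 3j(1 3 4; 0 1 -1)² = 5/84, sgn -1
I_A²/I_B² = (1/21)/(5/84) = 4/5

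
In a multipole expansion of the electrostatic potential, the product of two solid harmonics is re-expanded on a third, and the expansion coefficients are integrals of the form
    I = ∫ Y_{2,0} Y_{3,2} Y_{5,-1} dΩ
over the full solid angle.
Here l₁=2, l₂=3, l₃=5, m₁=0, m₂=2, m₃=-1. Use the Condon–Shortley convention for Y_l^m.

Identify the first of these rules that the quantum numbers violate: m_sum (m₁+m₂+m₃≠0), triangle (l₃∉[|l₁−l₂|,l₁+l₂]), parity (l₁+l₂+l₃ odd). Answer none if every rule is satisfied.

m_sum

Σmᵢ = 1  ✗
l₃∈[|l₁−l₂|,l₁+l₂]=[1,5], have l₃=5
Σlᵢ = 10 ⇒ even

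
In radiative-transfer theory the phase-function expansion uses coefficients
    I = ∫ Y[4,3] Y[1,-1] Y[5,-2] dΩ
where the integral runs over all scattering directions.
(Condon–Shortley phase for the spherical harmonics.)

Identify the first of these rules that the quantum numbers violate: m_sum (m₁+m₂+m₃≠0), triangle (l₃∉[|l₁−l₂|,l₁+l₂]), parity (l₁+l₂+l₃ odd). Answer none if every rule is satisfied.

none

Σmᵢ = 0  ✓
l₃∈[|l₁−l₂|,l₁+l₂]=[3,5], have l₃=5  ✓
Σlᵢ = 10 ⇒ even  ✓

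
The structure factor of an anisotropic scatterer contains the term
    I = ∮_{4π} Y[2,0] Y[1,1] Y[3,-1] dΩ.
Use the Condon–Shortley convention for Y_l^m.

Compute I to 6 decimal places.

-0.202301

Rules hold: Σm=0, L=6 even, 1≤3≤3.
N = 5·3·7 = 105
Δ = 0!·4!·2!/7! = 1/105
Racah Σ t=0..0: t=0:+1/4 = 1/4
⇒ 3j(2 1 3; 0 0 0)² = 3/35, sgn -1
Racah Σ t=0..0: t=0:+1/8 = 1/8
⇒ 3j(2 1 3; 0 1 -1)² = 2/35, sgn +1
4πI² = N·(3j₀)²·(3jₘ)² = 18/35
I = -1·√(0.514286/4π) = -0.20230066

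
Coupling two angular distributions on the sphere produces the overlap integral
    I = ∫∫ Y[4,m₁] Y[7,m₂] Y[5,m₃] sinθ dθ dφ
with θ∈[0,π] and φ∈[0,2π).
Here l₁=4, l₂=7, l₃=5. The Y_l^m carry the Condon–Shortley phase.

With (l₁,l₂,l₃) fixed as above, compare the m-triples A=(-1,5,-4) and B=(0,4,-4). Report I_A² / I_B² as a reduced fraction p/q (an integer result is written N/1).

81/320

Same 4,7,5: normalisation and zero-m 3j drop out of the ratio.
A: Δ: 6! 2! 8! / 17! → 1/6126120; sum: t=4:+1/1935360 t=5:−1/1209600 = -1/3225600; 3j²(4 7 5; -1 5 -4) = Δ·Π!·Σ² = 243/61880  (sign +1)
B: Δ: 6! 2! 8! / 17! → 1/6126120; sum: t=3:−1/1451520 t=4:+1/483840 = 1/725760; 3j²(4 7 5; 0 4 -4) = Δ·Π!·Σ² = 24/1547  (sign -1)
I_A²/I_B² = (243/61880)/(24/1547) = 81/320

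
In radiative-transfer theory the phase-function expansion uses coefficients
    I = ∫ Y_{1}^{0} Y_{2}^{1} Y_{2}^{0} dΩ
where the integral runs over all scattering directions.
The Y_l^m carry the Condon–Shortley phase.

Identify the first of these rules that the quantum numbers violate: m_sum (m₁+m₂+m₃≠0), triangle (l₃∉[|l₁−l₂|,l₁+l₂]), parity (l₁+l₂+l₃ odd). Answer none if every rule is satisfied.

m_sum

m₁+m₂+m₃ = 0 + 1 + 0 = 1  ✗
triangle: |1−2|=1 ≤ l₃=2 ≤ 1+2=3
parity: l₁+l₂+l₃ = 5 is odd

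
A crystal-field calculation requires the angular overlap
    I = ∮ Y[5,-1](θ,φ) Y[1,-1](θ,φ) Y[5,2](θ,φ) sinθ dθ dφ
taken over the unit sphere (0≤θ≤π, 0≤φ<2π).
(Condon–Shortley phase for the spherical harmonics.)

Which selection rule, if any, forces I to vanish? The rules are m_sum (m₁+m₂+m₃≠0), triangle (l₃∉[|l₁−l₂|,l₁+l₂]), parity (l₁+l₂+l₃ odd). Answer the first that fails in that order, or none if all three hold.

Σmᵢ = 0  ✓
l₃∈[|l₁−l₂|,l₁+l₂]=[4,6], have l₃=5  ✓
Σlᵢ = 11 ⇒ odd  ✗

parity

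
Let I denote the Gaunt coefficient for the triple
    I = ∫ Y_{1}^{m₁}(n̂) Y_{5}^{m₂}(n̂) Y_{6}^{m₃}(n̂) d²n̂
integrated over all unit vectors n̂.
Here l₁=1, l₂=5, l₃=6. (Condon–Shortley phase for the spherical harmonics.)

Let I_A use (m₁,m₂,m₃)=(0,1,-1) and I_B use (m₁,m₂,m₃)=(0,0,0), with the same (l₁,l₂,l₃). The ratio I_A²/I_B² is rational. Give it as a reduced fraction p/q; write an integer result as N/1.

35/36

l's match ⇒ only the (l;m) 3-j factors differ between A and B.
A: triangle coeff Δ(1,5,6) = 1/858; Σ_t [0,0]: t=0:+1/17280 = 1/17280; (3j)²=35/858 [(1 5 6; 0 1 -1)], sign=-1
B: triangle coeff Δ(1,5,6) = 1/858; Σ_t [0,0]: t=0:+1/14400 = 1/14400; (3j)²=6/143 [(1 5 6; 0 0 0)], sign=+1
I_A²/I_B² = (35/858)/(6/143) = 35/36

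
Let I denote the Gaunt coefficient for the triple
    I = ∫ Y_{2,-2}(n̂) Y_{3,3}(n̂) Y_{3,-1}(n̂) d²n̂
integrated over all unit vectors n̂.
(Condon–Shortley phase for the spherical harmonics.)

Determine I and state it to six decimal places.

m-sum 0 ✓  L=8 even ✓  1≤3≤5 ✓
Π(2lᵢ+1) = 5×7×7 = 245
triangle coeff Δ(2,3,3) = 1/3780
Σ_t [0,2]: t=0:+1/24 t=1:−1/4 t=2:+1/24 = -1/6
(3j)²=4/105 [(2 3 3; 0 0 0)], sign=+1
Σ_t [2,2]: t=2:+1/96 = 1/96
(3j)²=1/42 [(2 3 3; -2 3 -1)], sign=+1
⇒ 4πI² = 2/9
I = (+1)√(2/9/(4π)) = 0.13298076

0.132981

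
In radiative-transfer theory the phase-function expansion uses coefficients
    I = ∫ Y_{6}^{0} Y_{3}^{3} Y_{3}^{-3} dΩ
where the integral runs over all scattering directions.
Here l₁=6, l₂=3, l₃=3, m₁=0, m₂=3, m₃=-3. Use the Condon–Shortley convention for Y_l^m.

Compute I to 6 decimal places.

m-sum 0 ✓  L=12 even ✓  3≤3≤9 ✓
Π(2lᵢ+1) = 13×7×7 = 637
triangle coeff Δ(6,3,3) = 1/12012
Σ_t [3,3]: t=3:−1/1296 = -1/1296
(3j)²=100/3003 [(6 3 3; 0 0 0)], sign=+1
Σ_t [6,6]: t=6:+1/518400 = 1/518400
(3j)²=1/12012 [(6 3 3; 0 3 -3)], sign=+1
⇒ 4πI² = 25/14157
I = (+1)√(25/14157/(4π)) = 0.01185440

0.011854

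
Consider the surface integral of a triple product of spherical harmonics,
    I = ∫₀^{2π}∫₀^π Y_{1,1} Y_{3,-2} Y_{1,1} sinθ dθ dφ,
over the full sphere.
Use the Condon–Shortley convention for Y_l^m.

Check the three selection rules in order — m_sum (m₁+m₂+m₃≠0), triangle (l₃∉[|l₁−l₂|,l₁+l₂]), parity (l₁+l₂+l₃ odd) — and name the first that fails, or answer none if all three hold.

triangle

Σmᵢ = 0  ✓
l₃∈[|l₁−l₂|,l₁+l₂]=[2,4], have l₃=1  ✗
Σlᵢ = 5 ⇒ odd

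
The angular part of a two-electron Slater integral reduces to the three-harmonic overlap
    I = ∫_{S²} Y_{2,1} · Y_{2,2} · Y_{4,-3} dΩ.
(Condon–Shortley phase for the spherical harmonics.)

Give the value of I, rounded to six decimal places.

Checks pass: Σm=0; 8 even; l₃=4∈[0,4].
(2·2+1)(2·2+1)(2·4+1) = 225
Δ: 0! 4! 4! / 9! → 1/630
sum: t=0:+1/16 = 1/16
3j²(2 2 4; 0 0 0) = Δ·Π!·Σ² = 2/35  (sign +1)
sum: t=0:+1/144 = 1/144
3j²(2 2 4; 1 2 -3) = Δ·Π!·Σ² = 1/18  (sign -1)
combine: 4πI² = 225·2/35·1/18 = 5/7
take √, sign -1: I = -0.23841361

-0.238414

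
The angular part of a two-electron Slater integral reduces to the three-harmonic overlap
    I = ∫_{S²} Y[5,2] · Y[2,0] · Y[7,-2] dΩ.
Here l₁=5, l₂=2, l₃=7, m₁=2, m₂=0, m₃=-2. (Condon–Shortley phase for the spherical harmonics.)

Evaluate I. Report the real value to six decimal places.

0.215014

m-sum 0 ✓  L=14 even ✓  3≤7≤7 ✓
Π(2lᵢ+1) = 11×5×15 = 825
triangle coeff Δ(5,2,7) = 1/15015
Σ_t [0,0]: t=0:+1/57600 = 1/57600
(3j)²=21/715 [(5 2 7; 0 0 0)], sign=-1
Σ_t [0,0]: t=0:+1/120960 = 1/120960
(3j)²=24/1001 [(5 2 7; 2 0 -2)], sign=-1
⇒ 4πI² = 1080/1859
I = (+1)√(1080/1859/(4π)) = 0.21501425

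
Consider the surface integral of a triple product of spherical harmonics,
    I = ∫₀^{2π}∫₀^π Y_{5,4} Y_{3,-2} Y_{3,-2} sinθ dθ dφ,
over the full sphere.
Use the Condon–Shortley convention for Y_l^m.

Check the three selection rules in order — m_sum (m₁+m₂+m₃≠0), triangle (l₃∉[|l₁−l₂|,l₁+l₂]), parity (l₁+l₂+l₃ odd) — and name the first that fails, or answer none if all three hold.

parity

azimuthal sum: 4 − 2 − 2 = 0  ✓
2 ≤ 3 ≤ 8 (triangle on l)  ✓
L = 5 + 3 + 3 = 11 (odd)  ✗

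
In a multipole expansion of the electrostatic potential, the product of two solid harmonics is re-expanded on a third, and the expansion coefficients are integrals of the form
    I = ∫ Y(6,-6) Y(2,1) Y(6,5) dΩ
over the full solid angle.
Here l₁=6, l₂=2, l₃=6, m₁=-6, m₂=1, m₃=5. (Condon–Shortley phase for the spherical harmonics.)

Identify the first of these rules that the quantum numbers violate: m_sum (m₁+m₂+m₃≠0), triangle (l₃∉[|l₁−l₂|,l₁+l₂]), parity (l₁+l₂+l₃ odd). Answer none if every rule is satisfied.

m₁+m₂+m₃ = -6 + 1 + 5 = 0  ✓
triangle: |6−2|=4 ≤ l₃=6 ≤ 6+2=8  ✓
parity: l₁+l₂+l₃ = 14 is even  ✓

none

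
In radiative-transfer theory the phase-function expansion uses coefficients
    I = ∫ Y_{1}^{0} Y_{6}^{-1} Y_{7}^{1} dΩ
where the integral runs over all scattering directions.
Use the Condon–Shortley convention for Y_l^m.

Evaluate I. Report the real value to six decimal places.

m-sum 0 ✓  L=14 even ✓  5≤7≤7 ✓
Π(2lᵢ+1) = 3×13×15 = 585
triangle coeff Δ(1,6,7) = 1/1365
Σ_t [0,0]: t=0:+1/518400 = 1/518400
(3j)²=7/195 [(1 6 7; 0 0 0)], sign=-1
Σ_t [0,0]: t=0:+1/604800 = 1/604800
(3j)²=16/455 [(1 6 7; 0 -1 1)], sign=+1
⇒ 4πI² = 48/65
I = (-1)√(48/65/(4π)) = -0.24241473

-0.242415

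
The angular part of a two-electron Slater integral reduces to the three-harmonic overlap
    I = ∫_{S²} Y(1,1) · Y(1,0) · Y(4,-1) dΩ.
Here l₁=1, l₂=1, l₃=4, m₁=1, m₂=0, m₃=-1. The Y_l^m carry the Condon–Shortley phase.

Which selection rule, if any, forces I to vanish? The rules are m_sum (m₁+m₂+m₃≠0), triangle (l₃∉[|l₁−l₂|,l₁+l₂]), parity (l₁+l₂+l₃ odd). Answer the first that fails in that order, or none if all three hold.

triangle

azimuthal sum: 1 + 0 − 1 = 0  ✓
0 ≤ 4 ≤ 2 (triangle on l)  ✗
L = 1 + 1 + 4 = 6 (even)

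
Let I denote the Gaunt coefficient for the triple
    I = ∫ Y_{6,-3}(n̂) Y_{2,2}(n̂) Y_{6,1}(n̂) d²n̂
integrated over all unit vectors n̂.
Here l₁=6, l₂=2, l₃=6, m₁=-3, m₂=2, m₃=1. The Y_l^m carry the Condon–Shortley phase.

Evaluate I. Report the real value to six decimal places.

0.177674

Checks pass: Σm=0; 14 even; l₃=6∈[4,8].
(2·6+1)(2·2+1)(2·6+1) = 845
Δ: 2! 10! 2! / 15! → 1/90090
sum: t=0:+1/69120 t=1:−1/14400 t=2:+1/69120 = -7/172800
3j²(6 2 6; 0 0 0) = Δ·Π!·Σ² = 14/715  (sign -1)
sum: t=2:+1/120960 = 1/120960
3j²(6 2 6; -3 2 1) = Δ·Π!·Σ² = 24/1001  (sign -1)
combine: 4πI² = 845·14/715·24/1001 = 48/121
take √, sign +1: I = 0.17767364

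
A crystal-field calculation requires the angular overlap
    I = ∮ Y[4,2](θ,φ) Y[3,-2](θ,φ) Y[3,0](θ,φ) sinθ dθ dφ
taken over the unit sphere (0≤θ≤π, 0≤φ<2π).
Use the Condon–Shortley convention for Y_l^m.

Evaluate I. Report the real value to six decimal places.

-0.044418

Checks pass: Σm=0; 10 even; l₃=3∈[1,7].
(2·4+1)(2·3+1)(2·3+1) = 441
Δ: 4! 4! 2! / 11! → 1/34650
sum: t=1:−1/72 t=2:+1/16 t=3:−1/72 = 5/144
3j²(4 3 3; 0 0 0) = Δ·Π!·Σ² = 2/77  (sign -1)
sum: t=0:+1/96 t=1:−1/72 = -1/288
3j²(4 3 3; 2 -2 0) = Δ·Π!·Σ² = 1/462  (sign +1)
combine: 4πI² = 441·2/77·1/462 = 3/121
take √, sign -1: I = -0.04441841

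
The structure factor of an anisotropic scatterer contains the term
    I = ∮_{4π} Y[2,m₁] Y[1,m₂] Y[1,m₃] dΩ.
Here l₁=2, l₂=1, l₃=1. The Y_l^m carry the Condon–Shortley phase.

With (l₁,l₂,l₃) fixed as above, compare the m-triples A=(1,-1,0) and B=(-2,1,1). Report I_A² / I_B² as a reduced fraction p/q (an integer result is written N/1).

Same 2,1,1: normalisation and zero-m 3j drop out of the ratio.
A: Δ: 2! 2! 0! / 5! → 1/30; sum: t=0:+1/2 = 1/2; 3j²(2 1 1; 1 -1 0) = Δ·Π!·Σ² = 1/10  (sign -1)
B: Δ: 2! 2! 0! / 5! → 1/30; sum: t=2:+1/4 = 1/4; 3j²(2 1 1; -2 1 1) = Δ·Π!·Σ² = 1/5  (sign +1)
I_A²/I_B² = (1/10)/(1/5) = 1/2

1/2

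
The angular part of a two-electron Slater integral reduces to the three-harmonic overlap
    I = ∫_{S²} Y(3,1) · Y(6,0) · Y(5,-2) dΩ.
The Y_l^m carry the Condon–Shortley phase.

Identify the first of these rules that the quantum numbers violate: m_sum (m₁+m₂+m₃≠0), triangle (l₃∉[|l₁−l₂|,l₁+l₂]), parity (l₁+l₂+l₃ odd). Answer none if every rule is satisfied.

m_sum

m₁+m₂+m₃ = 1 + 0 − 2 = -1  ✗
triangle: |3−6|=3 ≤ l₃=5 ≤ 3+6=9
parity: l₁+l₂+l₃ = 14 is even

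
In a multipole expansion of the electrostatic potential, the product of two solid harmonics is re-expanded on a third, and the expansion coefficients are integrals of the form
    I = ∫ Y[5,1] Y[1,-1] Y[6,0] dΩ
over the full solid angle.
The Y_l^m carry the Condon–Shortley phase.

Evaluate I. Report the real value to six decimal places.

0.158246

Rules hold: Σm=0, L=12 even, 4≤6≤6.
N = 11·3·13 = 429
Δ = 0!·10!·2!/13! = 1/858
Racah Σ t=0..0: t=0:+1/14400 = 1/14400
⇒ 3j(5 1 6; 0 0 0)² = 6/143, sgn +1
Racah Σ t=0..0: t=0:+1/34560 = 1/34560
⇒ 3j(5 1 6; 1 -1 0)² = 5/286, sgn +1
4πI² = N·(3j₀)²·(3jₘ)² = 45/143
I = +1·√(0.314685/4π) = 0.15824621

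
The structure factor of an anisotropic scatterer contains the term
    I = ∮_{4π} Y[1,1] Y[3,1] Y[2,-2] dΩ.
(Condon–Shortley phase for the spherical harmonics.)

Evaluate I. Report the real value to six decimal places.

-0.082589

m-sum 0 ✓  L=6 even ✓  2≤2≤4 ✓
Π(2lᵢ+1) = 3×7×5 = 105
triangle coeff Δ(1,3,2) = 1/105
Σ_t [1,1]: t=1:−1/4 = -1/4
(3j)²=3/35 [(1 3 2; 0 0 0)], sign=-1
Σ_t [0,0]: t=0:+1/48 = 1/48
(3j)²=1/105 [(1 3 2; 1 1 -2)], sign=+1
⇒ 4πI² = 3/35
I = (-1)√(3/35/(4π)) = -0.08258890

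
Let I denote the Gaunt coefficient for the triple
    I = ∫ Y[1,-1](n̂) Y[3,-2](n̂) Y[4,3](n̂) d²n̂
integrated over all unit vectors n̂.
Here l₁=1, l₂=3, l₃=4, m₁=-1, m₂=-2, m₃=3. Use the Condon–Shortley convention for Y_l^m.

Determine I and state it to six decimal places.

m-sum 0 ✓  L=8 even ✓  2≤4≤4 ✓
Π(2lᵢ+1) = 3×7×9 = 189
triangle coeff Δ(1,3,4) = 1/252
Σ_t [0,0]: t=0:+1/36 = 1/36
(3j)²=4/63 [(1 3 4; 0 0 0)], sign=+1
Σ_t [0,0]: t=0:+1/240 = 1/240
(3j)²=1/12 [(1 3 4; -1 -2 3)], sign=-1
⇒ 4πI² = 1/1
I = (-1)√(1/1/(4π)) = -0.28209479

-0.282095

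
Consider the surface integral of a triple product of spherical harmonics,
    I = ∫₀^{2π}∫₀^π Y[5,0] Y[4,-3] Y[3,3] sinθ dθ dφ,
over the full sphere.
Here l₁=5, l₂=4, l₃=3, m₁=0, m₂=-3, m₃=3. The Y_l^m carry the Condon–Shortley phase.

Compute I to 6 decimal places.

Rules hold: Σm=0, L=12 even, 1≤3≤9.
N = 11·9·7 = 693
Δ = 6!·4!·2!/13! = 1/180180
Racah Σ t=2..4: t=2:+1/576 t=3:−1/144 t=4:+1/576 = -1/288
⇒ 3j(5 4 3; 0 0 0)² = 20/1001, sgn +1
Racah Σ t=1..1: t=1:−1/5760 = -1/5760
⇒ 3j(5 4 3; 0 -3 3)² = 5/572, sgn -1
4πI² = N·(3j₀)²·(3jₘ)² = 225/1859
I = -1·√(0.121033/4π) = -0.09814013

-0.098140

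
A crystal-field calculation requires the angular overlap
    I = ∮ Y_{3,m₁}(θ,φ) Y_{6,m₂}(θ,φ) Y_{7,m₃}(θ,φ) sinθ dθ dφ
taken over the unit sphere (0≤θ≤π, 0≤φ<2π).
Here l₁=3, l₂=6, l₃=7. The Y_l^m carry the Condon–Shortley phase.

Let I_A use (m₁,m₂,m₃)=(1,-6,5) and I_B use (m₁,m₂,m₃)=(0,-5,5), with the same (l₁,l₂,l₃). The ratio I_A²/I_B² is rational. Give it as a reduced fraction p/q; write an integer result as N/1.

36/49

Same 3,6,7: normalisation and zero-m 3j drop out of the ratio.
A: Δ: 2! 4! 10! / 17! → 1/2042040; sum: t=0:+1/29030400 = 1/29030400; 3j²(3 6 7; 1 -6 5) = Δ·Π!·Σ² = 99/7735  (sign +1)
B: Δ: 2! 4! 10! / 17! → 1/2042040; sum: t=0:+1/4354560 t=1:−1/14515200 = 1/6220800; 3j²(3 6 7; 0 -5 5) = Δ·Π!·Σ² = 77/4420  (sign +1)
I_A²/I_B² = (99/7735)/(77/4420) = 36/49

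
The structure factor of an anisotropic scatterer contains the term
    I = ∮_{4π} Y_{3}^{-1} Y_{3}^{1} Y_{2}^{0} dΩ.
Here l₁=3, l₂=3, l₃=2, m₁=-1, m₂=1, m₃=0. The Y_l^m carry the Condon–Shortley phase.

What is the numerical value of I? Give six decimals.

-0.126157

Rules hold: Σm=0, L=8 even, 0≤2≤6.
N = 7·7·5 = 245
Δ = 4!·2!·2!/9! = 1/3780
Racah Σ t=1..3: t=1:−1/24 t=2:+1/4 t=3:−1/24 = 1/6
⇒ 3j(3 3 2; 0 0 0)² = 4/105, sgn +1
Racah Σ t=2..4: t=2:+1/16 t=3:−1/6 t=4:+1/96 = -3/32
⇒ 3j(3 3 2; -1 1 0)² = 3/140, sgn -1
4πI² = N·(3j₀)²·(3jₘ)² = 1/5
I = -1·√(0.2/4π) = -0.12615663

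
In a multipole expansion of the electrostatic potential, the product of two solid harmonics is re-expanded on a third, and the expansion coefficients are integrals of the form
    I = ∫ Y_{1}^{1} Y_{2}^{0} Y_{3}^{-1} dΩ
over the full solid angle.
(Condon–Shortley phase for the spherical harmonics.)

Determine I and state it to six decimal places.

-0.202301

Checks pass: Σm=0; 6 even; l₃=3∈[1,3].
(2·1+1)(2·2+1)(2·3+1) = 105
Δ: 0! 2! 4! / 7! → 1/105
sum: t=0:+1/4 = 1/4
3j²(1 2 3; 0 0 0) = Δ·Π!·Σ² = 3/35  (sign -1)
sum: t=0:+1/8 = 1/8
3j²(1 2 3; 1 0 -1) = Δ·Π!·Σ² = 2/35  (sign +1)
combine: 4πI² = 105·3/35·2/35 = 18/35
take √, sign -1: I = -0.20230066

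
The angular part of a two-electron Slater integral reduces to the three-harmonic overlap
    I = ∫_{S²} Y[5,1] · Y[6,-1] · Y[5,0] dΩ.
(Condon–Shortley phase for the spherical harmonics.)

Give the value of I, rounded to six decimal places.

-0.072607

Checks pass: Σm=0; 16 even; l₃=5∈[1,11].
(2·5+1)(2·6+1)(2·5+1) = 1573
Δ: 6! 4! 6! / 17! → 1/28588560
sum: t=1:−1/345600 t=2:+1/13824 t=3:−1/5184 t=4:+1/13824 t=5:−1/345600 = -7/129600
3j²(5 6 5; 0 0 0) = Δ·Π!·Σ² = 80/7293  (sign +1)
sum: t=0:+1/2073600 t=1:−1/34560 t=2:+1/6912 t=3:−1/10368 t=4:+1/138240 = 7/259200
3j²(5 6 5; 1 -1 0) = Δ·Π!·Σ² = 28/7293  (sign -1)
combine: 4πI² = 1573·80/7293·28/7293 = 2240/33813
take √, sign -1: I = -0.07260679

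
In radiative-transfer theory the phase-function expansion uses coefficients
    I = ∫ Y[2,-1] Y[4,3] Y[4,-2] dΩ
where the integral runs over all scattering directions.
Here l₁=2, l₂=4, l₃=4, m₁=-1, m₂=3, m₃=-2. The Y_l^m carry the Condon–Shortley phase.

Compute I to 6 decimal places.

m-sum 0 ✓  L=10 even ✓  2≤4≤6 ✓
Π(2lᵢ+1) = 5×9×9 = 405
triangle coeff Δ(2,4,4) = 1/13860
Σ_t [0,2]: t=0:+1/192 t=1:−1/36 t=2:+1/192 = -5/288
(3j)²=20/693 [(2 4 4; 0 0 0)], sign=-1
Σ_t [1,2]: t=1:−1/1440 t=2:+1/240 = 1/288
(3j)²=5/132 [(2 4 4; -1 3 -2)], sign=+1
⇒ 4πI² = 375/847
I = (-1)√(375/847/(4π)) = -0.18770204

-0.187702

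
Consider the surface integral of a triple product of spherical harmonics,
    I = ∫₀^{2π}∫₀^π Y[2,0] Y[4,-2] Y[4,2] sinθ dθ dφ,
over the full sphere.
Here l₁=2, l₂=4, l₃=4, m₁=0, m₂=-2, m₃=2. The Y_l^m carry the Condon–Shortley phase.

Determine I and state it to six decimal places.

Checks pass: Σm=0; 10 even; l₃=4∈[2,6].
(2·2+1)(2·4+1)(2·4+1) = 405
Δ: 2! 2! 6! / 11! → 1/13860
sum: t=0:+1/192 t=1:−1/36 t=2:+1/192 = -5/288
3j²(2 4 4; 0 0 0) = Δ·Π!·Σ² = 20/693  (sign -1)
sum: t=0:+1/192 t=1:−1/120 t=2:+1/2880 = -1/360
3j²(2 4 4; 0 -2 2) = Δ·Π!·Σ² = 16/3465  (sign -1)
combine: 4πI² = 405·20/693·16/3465 = 320/5929
take √, sign +1: I = 0.06553591

0.065536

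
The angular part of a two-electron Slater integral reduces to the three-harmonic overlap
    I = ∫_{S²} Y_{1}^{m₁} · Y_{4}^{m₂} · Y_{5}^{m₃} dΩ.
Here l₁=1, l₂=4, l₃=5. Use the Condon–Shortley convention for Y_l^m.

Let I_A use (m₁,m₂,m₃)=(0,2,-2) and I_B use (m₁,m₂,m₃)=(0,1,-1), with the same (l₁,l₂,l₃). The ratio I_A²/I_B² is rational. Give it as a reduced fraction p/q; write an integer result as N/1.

Same 1,4,5: normalisation and zero-m 3j drop out of the ratio.
A: Δ: 0! 2! 8! / 11! → 1/495; sum: t=0:+1/1440 = 1/1440; 3j²(1 4 5; 0 2 -2) = Δ·Π!·Σ² = 7/165  (sign -1)
B: Δ: 0! 2! 8! / 11! → 1/495; sum: t=0:+1/720 = 1/720; 3j²(1 4 5; 0 1 -1) = Δ·Π!·Σ² = 8/165  (sign +1)
I_A²/I_B² = (7/165)/(8/165) = 7/8

7/8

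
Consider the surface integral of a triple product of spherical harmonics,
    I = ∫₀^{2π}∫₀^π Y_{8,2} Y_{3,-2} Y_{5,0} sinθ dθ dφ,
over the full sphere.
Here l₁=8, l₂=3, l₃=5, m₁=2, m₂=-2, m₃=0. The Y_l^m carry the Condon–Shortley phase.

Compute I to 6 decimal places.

Checks pass: Σm=0; 16 even; l₃=5∈[5,11].
(2·8+1)(2·3+1)(2·5+1) = 1309
Δ: 6! 10! 0! / 17! → 1/136136
sum: t=3:−1/518400 = -1/518400
3j²(8 3 5; 0 0 0) = Δ·Π!·Σ² = 56/2431  (sign +1)
sum: t=1:−1/1728000 = -1/1728000
3j²(8 3 5; 2 -2 0) = Δ·Π!·Σ² = 27/2431  (sign +1)
combine: 4πI² = 1309·56/2431·27/2431 = 10584/31603
take √, sign +1: I = 0.16325099

0.163251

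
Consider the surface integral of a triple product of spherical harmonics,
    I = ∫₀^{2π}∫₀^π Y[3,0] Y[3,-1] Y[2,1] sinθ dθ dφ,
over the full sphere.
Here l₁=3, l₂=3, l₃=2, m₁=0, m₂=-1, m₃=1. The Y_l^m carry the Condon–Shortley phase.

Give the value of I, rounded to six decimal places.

m-sum 0 ✓  L=8 even ✓  0≤2≤6 ✓
Π(2lᵢ+1) = 7×7×5 = 245
triangle coeff Δ(3,3,2) = 1/3780
Σ_t [1,3]: t=1:−1/24 t=2:+1/4 t=3:−1/24 = 1/6
(3j)²=4/105 [(3 3 2; 0 0 0)], sign=+1
Σ_t [1,2]: t=1:−1/12 t=2:+1/8 = 1/24
(3j)²=1/210 [(3 3 2; 0 -1 1)], sign=-1
⇒ 4πI² = 2/45
I = (-1)√(2/45/(4π)) = -0.05947080

-0.059471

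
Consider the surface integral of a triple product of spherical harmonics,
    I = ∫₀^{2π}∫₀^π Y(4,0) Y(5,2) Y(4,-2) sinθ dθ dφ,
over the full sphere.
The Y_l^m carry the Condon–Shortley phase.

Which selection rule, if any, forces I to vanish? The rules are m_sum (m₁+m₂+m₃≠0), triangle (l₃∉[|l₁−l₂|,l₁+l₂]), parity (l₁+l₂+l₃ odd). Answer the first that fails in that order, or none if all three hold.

parity

azimuthal sum: 0 + 2 − 2 = 0  ✓
1 ≤ 4 ≤ 9 (triangle on l)  ✓
L = 4 + 5 + 4 = 13 (odd)  ✗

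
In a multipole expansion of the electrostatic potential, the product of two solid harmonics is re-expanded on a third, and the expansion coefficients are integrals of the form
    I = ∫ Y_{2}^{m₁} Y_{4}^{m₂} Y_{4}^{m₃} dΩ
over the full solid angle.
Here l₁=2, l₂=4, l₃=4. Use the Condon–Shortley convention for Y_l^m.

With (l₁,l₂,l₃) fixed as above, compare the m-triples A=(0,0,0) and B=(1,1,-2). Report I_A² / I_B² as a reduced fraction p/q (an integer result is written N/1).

l's match ⇒ only the (l;m) 3-j factors differ between A and B.
A: triangle coeff Δ(2,4,4) = 1/13860; Σ_t [0,2]: t=0:+1/192 t=1:−1/36 t=2:+1/192 = -5/288; (3j)²=20/693 [(2 4 4; 0 0 0)], sign=-1
B: triangle coeff Δ(2,4,4) = 1/13860; Σ_t [0,1]: t=0:+1/240 t=1:−1/96 = -1/160; (3j)²=27/1540 [(2 4 4; 1 1 -2)], sign=-1
I_A²/I_B² = (20/693)/(27/1540) = 400/243

400/243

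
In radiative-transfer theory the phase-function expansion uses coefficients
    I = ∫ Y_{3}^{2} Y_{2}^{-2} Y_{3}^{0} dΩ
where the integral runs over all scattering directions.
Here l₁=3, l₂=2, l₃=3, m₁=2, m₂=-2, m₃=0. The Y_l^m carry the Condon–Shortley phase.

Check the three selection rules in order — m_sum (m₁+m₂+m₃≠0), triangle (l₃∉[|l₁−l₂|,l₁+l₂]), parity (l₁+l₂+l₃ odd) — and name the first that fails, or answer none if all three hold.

none

azimuthal sum: 2 − 2 + 0 = 0  ✓
1 ≤ 3 ≤ 5 (triangle on l)  ✓
L = 3 + 2 + 3 = 8 (even)  ✓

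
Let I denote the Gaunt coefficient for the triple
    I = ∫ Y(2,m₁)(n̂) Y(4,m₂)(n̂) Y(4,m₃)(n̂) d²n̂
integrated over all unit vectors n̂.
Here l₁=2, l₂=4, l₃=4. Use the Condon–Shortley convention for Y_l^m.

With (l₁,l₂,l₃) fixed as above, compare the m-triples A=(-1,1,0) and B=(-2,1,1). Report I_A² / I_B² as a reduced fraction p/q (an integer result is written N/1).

l's match ⇒ only the (l;m) 3-j factors differ between A and B.
A: triangle coeff Δ(2,4,4) = 1/13860; Σ_t [1,2]: t=1:−1/96 t=2:+1/72 = 1/288; (3j)²=1/462 [(2 4 4; -1 1 0)], sign=+1
B: triangle coeff Δ(2,4,4) = 1/13860; Σ_t [2,2]: t=2:+1/144 = 1/144; (3j)²=10/231 [(2 4 4; -2 1 1)], sign=-1
I_A²/I_B² = (1/462)/(10/231) = 1/20

1/20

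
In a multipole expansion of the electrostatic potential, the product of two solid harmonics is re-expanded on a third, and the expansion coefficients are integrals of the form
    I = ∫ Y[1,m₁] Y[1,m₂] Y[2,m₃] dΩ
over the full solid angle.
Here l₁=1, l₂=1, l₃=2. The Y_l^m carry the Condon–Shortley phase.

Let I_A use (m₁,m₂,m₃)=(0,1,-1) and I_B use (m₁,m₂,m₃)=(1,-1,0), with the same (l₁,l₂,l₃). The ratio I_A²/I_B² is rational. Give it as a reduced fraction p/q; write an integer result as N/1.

3/1

Shared (l₁,l₂,l₃)=(1,1,2): N and (l;000)² cancel in I_A²/I_B².
A: Δ = 0!·2!·2!/5! = 1/30; Racah Σ t=0..0: t=0:+1/2 = 1/2; ⇒ 3j(1 1 2; 0 1 -1)² = 1/10, sgn -1
B: Δ = 0!·2!·2!/5! = 1/30; Racah Σ t=0..0: t=0:+1/4 = 1/4; ⇒ 3j(1 1 2; 1 -1 0)² = 1/30, sgn +1
I_A²/I_B² = (1/10)/(1/30) = 3/1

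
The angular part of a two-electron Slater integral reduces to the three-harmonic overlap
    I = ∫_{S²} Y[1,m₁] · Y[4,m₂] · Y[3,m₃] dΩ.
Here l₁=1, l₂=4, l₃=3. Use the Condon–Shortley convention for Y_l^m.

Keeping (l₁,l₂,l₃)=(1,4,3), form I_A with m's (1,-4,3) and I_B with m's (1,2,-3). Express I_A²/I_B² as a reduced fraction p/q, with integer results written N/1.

28/1

l's match ⇒ only the (l;m) 3-j factors differ between A and B.
A: triangle coeff Δ(1,4,3) = 1/252; Σ_t [0,0]: t=0:+1/1440 = 1/1440; (3j)²=1/9 [(1 4 3; 1 -4 3)], sign=+1
B: triangle coeff Δ(1,4,3) = 1/252; Σ_t [0,0]: t=0:+1/1440 = 1/1440; (3j)²=1/252 [(1 4 3; 1 2 -3)], sign=+1
I_A²/I_B² = (1/9)/(1/252) = 28/1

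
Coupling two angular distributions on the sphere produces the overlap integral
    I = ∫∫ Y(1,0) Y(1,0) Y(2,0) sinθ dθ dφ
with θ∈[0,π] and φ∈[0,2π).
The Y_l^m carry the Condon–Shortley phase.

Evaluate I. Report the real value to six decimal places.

0.252313

m-sum 0 ✓  L=4 even ✓  0≤2≤2 ✓
Π(2lᵢ+1) = 3×3×5 = 45
triangle coeff Δ(1,1,2) = 1/30
Σ_t [0,0]: t=0:+1/1 = 1/1
(3j)²=2/15 [(1 1 2; 0 0 0)], sign=+1
(m-triple is (0,0,0) — same symbol as above.)
⇒ 4πI² = 4/5
I = (+1)√(4/5/(4π)) = 0.25231325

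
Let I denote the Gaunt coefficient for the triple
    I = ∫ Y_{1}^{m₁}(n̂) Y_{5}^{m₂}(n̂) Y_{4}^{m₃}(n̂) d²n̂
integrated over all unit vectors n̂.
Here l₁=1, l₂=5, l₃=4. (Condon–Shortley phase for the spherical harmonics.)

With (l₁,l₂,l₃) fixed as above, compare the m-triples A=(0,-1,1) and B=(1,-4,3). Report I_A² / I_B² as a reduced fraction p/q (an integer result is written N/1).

2/3

Shared (l₁,l₂,l₃)=(1,5,4): N and (l;000)² cancel in I_A²/I_B².
A: Δ = 2!·0!·8!/11! = 1/495; Racah Σ t=1..1: t=1:−1/720 = -1/720; ⇒ 3j(1 5 4; 0 -1 1)² = 8/165, sgn +1
B: Δ = 2!·0!·8!/11! = 1/495; Racah Σ t=0..0: t=0:+1/10080 = 1/10080; ⇒ 3j(1 5 4; 1 -4 3)² = 4/55, sgn -1
I_A²/I_B² = (8/165)/(4/55) = 2/3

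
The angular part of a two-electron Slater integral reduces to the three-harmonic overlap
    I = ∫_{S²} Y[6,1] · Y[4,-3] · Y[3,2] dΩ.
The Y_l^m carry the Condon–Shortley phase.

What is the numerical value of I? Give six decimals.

l₁+l₂+l₃=13 is odd: 3j(l;000)=0 ⇒ I=0

0.000000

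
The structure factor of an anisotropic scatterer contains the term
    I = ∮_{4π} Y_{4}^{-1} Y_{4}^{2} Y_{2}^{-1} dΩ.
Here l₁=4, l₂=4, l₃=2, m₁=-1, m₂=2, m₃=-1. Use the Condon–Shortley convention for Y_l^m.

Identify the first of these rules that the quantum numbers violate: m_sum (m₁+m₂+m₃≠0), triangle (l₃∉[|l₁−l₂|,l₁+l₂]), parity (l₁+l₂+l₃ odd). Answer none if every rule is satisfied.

none

m₁+m₂+m₃ = -1 + 2 − 1 = 0  ✓
triangle: |4−4|=0 ≤ l₃=2 ≤ 4+4=8  ✓
parity: l₁+l₂+l₃ = 10 is even  ✓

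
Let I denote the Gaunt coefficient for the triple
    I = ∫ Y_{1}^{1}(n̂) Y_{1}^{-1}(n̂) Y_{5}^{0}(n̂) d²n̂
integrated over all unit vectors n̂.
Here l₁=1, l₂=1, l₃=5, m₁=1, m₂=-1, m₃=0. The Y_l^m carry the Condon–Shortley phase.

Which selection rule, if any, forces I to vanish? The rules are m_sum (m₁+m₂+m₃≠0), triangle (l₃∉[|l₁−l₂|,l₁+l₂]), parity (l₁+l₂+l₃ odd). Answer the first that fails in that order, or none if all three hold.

triangle

azimuthal sum: 1 − 1 + 0 = 0  ✓
0 ≤ 5 ≤ 2 (triangle on l)  ✗
L = 1 + 1 + 5 = 7 (odd)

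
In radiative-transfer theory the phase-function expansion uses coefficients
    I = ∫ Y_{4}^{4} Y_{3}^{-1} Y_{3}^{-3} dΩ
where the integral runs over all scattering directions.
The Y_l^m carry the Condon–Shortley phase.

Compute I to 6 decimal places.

-0.166198

Rules hold: Σm=0, L=10 even, 1≤3≤7.
N = 9·7·7 = 441
Δ = 4!·4!·2!/11! = 1/34650
Racah Σ t=1..3: t=1:−1/72 t=2:+1/16 t=3:−1/72 = 5/144
⇒ 3j(4 3 3; 0 0 0)² = 2/77, sgn -1
Racah Σ t=0..0: t=0:+1/1152 = 1/1152
⇒ 3j(4 3 3; 4 -1 -3)² = 1/33, sgn +1
4πI² = N·(3j₀)²·(3jₘ)² = 42/121
I = -1·√(0.347107/4π) = -0.16619847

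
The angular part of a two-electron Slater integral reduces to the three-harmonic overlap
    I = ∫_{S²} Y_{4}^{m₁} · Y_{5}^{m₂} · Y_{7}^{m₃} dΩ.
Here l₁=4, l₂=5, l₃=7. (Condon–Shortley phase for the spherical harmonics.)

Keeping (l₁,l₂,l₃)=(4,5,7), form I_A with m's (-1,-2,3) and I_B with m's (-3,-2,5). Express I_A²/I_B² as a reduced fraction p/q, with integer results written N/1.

Same 4,5,7: normalisation and zero-m 3j drop out of the ratio.
A: Δ: 2! 6! 8! / 17! → 1/6126120; sum: t=0:+1/172800 t=1:−1/69120 t=2:+1/362880 = -43/7257600; 3j²(4 5 7; -1 -2 3) = Δ·Π!·Σ² = 1849/170170  (sign -1)
B: Δ: 2! 6! 8! / 17! → 1/6126120; sum: t=1:−1/1036800 t=2:+1/1209600 = -1/7257600; 3j²(4 5 7; -3 -2 5) = Δ·Π!·Σ² = 1/2210  (sign -1)
I_A²/I_B² = (1849/170170)/(1/2210) = 1849/77

1849/77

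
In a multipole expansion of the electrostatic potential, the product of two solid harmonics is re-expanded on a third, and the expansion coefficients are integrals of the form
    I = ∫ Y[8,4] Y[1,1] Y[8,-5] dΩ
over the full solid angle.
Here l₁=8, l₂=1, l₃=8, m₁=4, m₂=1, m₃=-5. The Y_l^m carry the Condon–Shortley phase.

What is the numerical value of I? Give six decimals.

0.000000

Σlᵢ=17 odd — θ-integrand is odd under cosθ→−cosθ; I=0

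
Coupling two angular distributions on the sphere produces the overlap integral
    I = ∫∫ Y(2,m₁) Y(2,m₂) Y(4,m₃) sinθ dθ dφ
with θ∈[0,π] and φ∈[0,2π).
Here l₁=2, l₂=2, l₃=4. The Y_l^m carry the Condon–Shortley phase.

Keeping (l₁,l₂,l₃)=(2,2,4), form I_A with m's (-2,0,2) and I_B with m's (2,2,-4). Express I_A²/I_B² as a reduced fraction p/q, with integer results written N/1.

Shared (l₁,l₂,l₃)=(2,2,4): N and (l;000)² cancel in I_A²/I_B².
A: Δ = 0!·4!·4!/9! = 1/630; Racah Σ t=0..0: t=0:+1/96 = 1/96; ⇒ 3j(2 2 4; -2 0 2)² = 1/42, sgn +1
B: Δ = 0!·4!·4!/9! = 1/630; Racah Σ t=0..0: t=0:+1/576 = 1/576; ⇒ 3j(2 2 4; 2 2 -4)² = 1/9, sgn +1
I_A²/I_B² = (1/42)/(1/9) = 3/14

3/14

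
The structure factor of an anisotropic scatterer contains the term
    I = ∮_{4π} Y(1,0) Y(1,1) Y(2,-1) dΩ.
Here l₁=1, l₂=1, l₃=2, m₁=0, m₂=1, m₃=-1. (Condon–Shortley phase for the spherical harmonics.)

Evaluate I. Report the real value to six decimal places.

-0.218510

m-sum 0 ✓  L=4 even ✓  0≤2≤2 ✓
Π(2lᵢ+1) = 3×3×5 = 45
triangle coeff Δ(1,1,2) = 1/30
Σ_t [0,0]: t=0:+1/1 = 1/1
(3j)²=2/15 [(1 1 2; 0 0 0)], sign=+1
Σ_t [0,0]: t=0:+1/2 = 1/2
(3j)²=1/10 [(1 1 2; 0 1 -1)], sign=-1
⇒ 4πI² = 3/5
I = (-1)√(3/5/(4π)) = -0.21850969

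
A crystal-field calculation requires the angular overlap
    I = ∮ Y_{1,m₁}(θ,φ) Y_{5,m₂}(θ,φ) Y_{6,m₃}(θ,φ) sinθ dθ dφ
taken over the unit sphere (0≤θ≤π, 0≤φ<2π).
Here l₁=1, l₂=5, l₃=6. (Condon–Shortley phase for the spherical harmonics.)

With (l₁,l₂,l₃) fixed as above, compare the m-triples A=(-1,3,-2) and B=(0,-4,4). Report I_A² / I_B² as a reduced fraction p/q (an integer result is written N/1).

Same 1,5,6: normalisation and zero-m 3j drop out of the ratio.
A: Δ: 0! 2! 10! / 13! → 1/858; sum: t=0:+1/161280 = 1/161280; 3j²(1 5 6; -1 3 -2) = Δ·Π!·Σ² = 1/143  (sign +1)
B: Δ: 0! 2! 10! / 13! → 1/858; sum: t=0:+1/362880 = 1/362880; 3j²(1 5 6; 0 -4 4) = Δ·Π!·Σ² = 10/429  (sign +1)
I_A²/I_B² = (1/143)/(10/429) = 3/10

3/10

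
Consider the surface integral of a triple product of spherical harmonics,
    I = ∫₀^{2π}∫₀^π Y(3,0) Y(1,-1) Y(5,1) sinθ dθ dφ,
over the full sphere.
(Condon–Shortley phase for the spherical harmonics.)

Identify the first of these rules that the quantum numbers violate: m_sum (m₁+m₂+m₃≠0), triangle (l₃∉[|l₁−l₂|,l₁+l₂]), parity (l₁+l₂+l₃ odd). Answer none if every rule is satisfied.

triangle

Σmᵢ = 0  ✓
l₃∈[|l₁−l₂|,l₁+l₂]=[2,4], have l₃=5  ✗
Σlᵢ = 9 ⇒ odd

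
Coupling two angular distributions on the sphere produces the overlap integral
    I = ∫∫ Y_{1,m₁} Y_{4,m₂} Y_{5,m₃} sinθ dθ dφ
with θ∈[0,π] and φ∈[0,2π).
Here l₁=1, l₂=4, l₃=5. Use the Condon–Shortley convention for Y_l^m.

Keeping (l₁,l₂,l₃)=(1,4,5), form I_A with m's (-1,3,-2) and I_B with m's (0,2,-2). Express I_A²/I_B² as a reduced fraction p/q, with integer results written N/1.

1/7

Same 1,4,5: normalisation and zero-m 3j drop out of the ratio.
A: Δ: 0! 2! 8! / 11! → 1/495; sum: t=0:+1/10080 = 1/10080; 3j²(1 4 5; -1 3 -2) = Δ·Π!·Σ² = 1/165  (sign -1)
B: Δ: 0! 2! 8! / 11! → 1/495; sum: t=0:+1/1440 = 1/1440; 3j²(1 4 5; 0 2 -2) = Δ·Π!·Σ² = 7/165  (sign -1)
I_A²/I_B² = (1/165)/(7/165) = 1/7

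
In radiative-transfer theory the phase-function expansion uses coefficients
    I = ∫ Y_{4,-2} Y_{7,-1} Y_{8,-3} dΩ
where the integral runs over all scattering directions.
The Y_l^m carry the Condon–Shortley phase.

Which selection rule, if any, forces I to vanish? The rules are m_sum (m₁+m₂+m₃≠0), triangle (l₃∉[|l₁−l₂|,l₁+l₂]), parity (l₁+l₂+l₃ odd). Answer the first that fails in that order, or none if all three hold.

m_sum

m₁+m₂+m₃ = -2 − 1 − 3 = -6  ✗
triangle: |4−7|=3 ≤ l₃=8 ≤ 4+7=11
parity: l₁+l₂+l₃ = 19 is odd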